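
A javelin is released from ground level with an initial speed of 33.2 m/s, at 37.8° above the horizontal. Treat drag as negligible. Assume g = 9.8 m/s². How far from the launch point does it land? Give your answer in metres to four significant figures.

vₓ = 33.20 cos 37.8° = 26.23 m/s; v_y0 = 33.20 sin 37.8° = 20.35 m/s.
Flight time T = 2 v_y0 / g = 4.153 s.
Horizontal distance R = vₓ T = 26.23 × 4.153 = 108.9 m.

108.9 m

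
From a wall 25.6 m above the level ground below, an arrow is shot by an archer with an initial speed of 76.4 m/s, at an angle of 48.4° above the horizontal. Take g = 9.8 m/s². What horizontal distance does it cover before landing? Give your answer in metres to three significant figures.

613 m

Resolve: vₓ = 76.40 cos 48.4° = 50.72 m/s and v_y0 = 76.40 sin 48.4° = 57.13 m/s.
With up positive and y = 0 at the ground: y(t) = 25.6 + (57.13) t − 4.900 t². Setting y = 0 and taking the positive root: t = [57.13 + √(57.13² + 2·9.80·25.6)] / 9.80 = (57.13 + 61.37) / 9.80 = 12.09 s.
Horizontal distance: R = vₓ t = 50.72 × 12.09 = 613.3 m.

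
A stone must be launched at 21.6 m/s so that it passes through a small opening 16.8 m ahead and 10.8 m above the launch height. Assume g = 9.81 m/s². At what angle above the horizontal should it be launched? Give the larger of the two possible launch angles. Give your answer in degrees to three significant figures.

77.9°

Trajectory: y = x tanθ − g x² (1 + tan²θ)/(2v₀²). With x = 16.8, y = 10.8, v₀ = 21.6, g = 9.81:
2.967 tan²θ − 16.8 tanθ + (13.77) = 0.
tanθ = [16.8 ± √(16.8² − 4 × 2.967 × (13.77))] / (2 × 2.967) = (16.8 ± 10.90) / 5.934, giving tanθ = 0.9940 or 4.668.
θ = 44.83° or 77.91°; the larger is 77.91°.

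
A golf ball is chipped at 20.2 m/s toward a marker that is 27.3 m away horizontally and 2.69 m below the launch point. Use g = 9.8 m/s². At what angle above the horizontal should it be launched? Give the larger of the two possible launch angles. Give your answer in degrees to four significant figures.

Trajectory: y = x tanθ − g x² (1 + tan²θ)/(2v₀²). With x = 27.3, y = −2.69, v₀ = 20.2, g = 9.80:
8.950 tan²θ − 27.3 tanθ + (6.260) = 0.
tanθ = [27.3 ± √(27.3² − 4 × 8.950 × (6.260))] / (2 × 8.950) = (27.3 ± 22.83) / 17.90, giving tanθ = 0.2497 or 2.801.
θ = 14.02° or 70.35°; the larger is 70.35°.

70.35°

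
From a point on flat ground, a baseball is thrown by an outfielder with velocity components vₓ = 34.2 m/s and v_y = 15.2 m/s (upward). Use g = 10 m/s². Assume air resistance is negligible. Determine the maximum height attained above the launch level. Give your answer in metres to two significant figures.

12 m

Maximum height: H = v_y0² / (2g) = 15.20² / (2 × 10.0) = 11.55 m.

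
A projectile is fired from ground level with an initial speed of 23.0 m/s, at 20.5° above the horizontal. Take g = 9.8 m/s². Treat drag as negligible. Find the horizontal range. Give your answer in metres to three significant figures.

35.4 m

Resolve: vₓ = 23.00 cos 20.5° = 21.54 m/s and v_y0 = 23.00 sin 20.5° = 8.055 m/s.
Time aloft: T = 2 v_y0 / g = 2 × 8.055 / 9.80 = 1.644 s.
Horizontal distance R = vₓ T = 21.54 × 1.644 = 35.41 m.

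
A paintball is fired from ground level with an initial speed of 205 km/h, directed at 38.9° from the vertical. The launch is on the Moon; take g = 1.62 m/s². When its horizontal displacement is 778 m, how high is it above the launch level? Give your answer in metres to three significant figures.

Convert: 205 km/h = 205/3.6 = 56.94 m/s.
Horizontal component vₓ = 56.94 sin 38.9° = 35.76 m/s; vertical v_y0 = 56.94 cos 38.9° = 44.32 m/s.
At x = 778 m, t = x/vₓ = 778/35.76 = 21.76 s.
Height: y = v_y0 t − ½ g t² = 44.32 × 21.76 − 0.8100 × 21.76² = 964.2 − 383.4 = 580.8 m.

581 m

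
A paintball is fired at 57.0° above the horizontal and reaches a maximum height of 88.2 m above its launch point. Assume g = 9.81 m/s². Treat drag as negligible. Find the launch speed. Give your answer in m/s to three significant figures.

49.6 m/s

At the peak v_y = 0, so v_y0 = √(2gH) = √(2 × 9.81 × 88.2) = 41.60 m/s.
v_y0 = v₀ sin θ ⇒ v₀ = 41.60 / sin 57.0° = 49.60 m/s.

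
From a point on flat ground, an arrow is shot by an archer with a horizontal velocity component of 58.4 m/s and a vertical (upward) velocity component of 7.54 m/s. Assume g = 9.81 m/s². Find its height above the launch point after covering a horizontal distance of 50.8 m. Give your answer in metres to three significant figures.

2.85 m

Time to reach x = 50.8 m: t = x/vₓ = 50.8/58.40 = 0.8699 s.
Height: y = v_y0 t − ½ g t² = 7.540 × 0.8699 − 4.905 × 0.8699² = 6.559 − 3.711 = 2.847 m.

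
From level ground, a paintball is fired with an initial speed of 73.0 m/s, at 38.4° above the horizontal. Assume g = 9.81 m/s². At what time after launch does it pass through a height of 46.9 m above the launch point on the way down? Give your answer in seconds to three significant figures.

8.06 s

vₓ = 73.00 cos 38.4° = 57.21 m/s; v_y0 = 73.00 sin 38.4° = 45.34 m/s.
Set y = v_y0 t − ½ g t² = 46.9: 4.905 t² − 45.34 t + 46.9 = 0.
Quadratic formula: t = (45.34 ± √1135.9) / 9.81 = (45.34 ± 33.70) / 9.81 → t = 1.187 s or 8.058 s.
The descending-branch root is 8.058 s.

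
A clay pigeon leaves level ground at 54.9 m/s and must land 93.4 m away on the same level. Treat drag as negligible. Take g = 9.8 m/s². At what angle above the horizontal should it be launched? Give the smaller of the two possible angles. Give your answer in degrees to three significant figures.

8.84°

From R = (v₀²/g) sin 2θ: sin 2θ = 9.80 × 93.4 / 3014.0 = 0.3037.
2θ = 17.68° or 180° − 17.68° = 162.3°, so θ = 8.840° or 81.16°.
The smaller angle is 8.840°.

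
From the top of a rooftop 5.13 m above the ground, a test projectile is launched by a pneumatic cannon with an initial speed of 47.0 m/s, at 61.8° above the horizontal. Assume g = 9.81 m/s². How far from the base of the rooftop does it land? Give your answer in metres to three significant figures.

vₓ = 47.00 cos 61.8° = 22.21 m/s; v_y0 = 47.00 sin 61.8° = 41.42 m/s.
The projectile lands when y = 5.13 + (41.42) t − ½·9.81·t² = 0. Positive root: t = (41.42 + √(41.42² + 2·9.81·5.13)) / 9.81 = (41.42 + 42.62) / 9.81 = 8.567 s.
Horizontal distance: R = vₓ t = 22.21 × 8.567 = 190.3 m.

190 m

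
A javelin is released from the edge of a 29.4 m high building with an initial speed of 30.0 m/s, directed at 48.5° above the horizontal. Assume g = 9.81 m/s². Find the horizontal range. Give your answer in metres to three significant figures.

Resolve: vₓ = 30.00 cos 48.5° = 19.88 m/s and v_y0 = 30.00 sin 48.5° = 22.47 m/s.
Vertical motion (up positive, ground at y = 0): 4.905 t² − (22.47) t − 29.4 = 0, so t = (22.47 + √(22.47² + 2·9.81·29.4)) / 9.81 = (22.47 + 32.89) / 9.81 = 5.643 s.
Horizontal distance: R = vₓ t = 19.88 × 5.643 = 112.2 m.

112 m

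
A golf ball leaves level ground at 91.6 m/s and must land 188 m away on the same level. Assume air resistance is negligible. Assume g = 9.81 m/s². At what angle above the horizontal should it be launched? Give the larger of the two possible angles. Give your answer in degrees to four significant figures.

Level-ground range R = v₀² sin(2θ)/g ⇒ sin(2θ) = gR/v₀² = 9.81 × 188 / 91.6² = 0.2198.
2θ = 12.70° or 180° − 12.70° = 167.3°, so θ = 6.349° or 83.65°.
The larger angle is 83.65°.

83.65°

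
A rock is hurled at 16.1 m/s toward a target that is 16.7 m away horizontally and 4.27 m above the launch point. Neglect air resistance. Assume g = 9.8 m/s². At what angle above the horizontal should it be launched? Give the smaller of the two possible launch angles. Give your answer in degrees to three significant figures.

36.8°

Trajectory: y = x tanθ − g x² (1 + tan²θ)/(2v₀²). With x = 16.7, y = 4.27, v₀ = 16.1, g = 9.80:
5.272 tan²θ − 16.7 tanθ + (9.542) = 0.
tanθ = [16.7 ± √(16.7² − 4 × 5.272 × (9.542))] / (2 × 5.272) = (16.7 ± 8.813) / 10.54, giving tanθ = 0.7480 or 2.420.
θ = 36.80° or 67.55°; the smaller is 36.80°.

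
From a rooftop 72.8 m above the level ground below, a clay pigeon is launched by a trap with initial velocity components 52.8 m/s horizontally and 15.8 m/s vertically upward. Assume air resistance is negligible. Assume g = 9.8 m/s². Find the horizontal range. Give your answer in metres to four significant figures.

305.7 m

Vertical motion (up positive, ground at y = 0): 4.900 t² − (15.80) t − 72.8 = 0, so t = (15.80 + √(15.80² + 2·9.80·72.8)) / 9.80 = (15.80 + 40.95) / 9.80 = 5.790 s.
Horizontal distance: R = vₓ t = 52.80 × 5.790 = 305.7 m.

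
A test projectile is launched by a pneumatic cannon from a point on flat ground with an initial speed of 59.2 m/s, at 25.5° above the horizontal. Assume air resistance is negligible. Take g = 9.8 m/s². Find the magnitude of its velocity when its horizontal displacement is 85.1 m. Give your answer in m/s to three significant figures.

54.3 m/s

Horizontal component vₓ = 59.20 cos 25.5° = 53.43 m/s; vertical v_y0 = 59.20 sin 25.5° = 25.49 m/s.
At x = 85.1 m, t = x/vₓ = 85.1/53.43 = 1.593 s.
Vertical velocity there: v_y = v_y0 − g t = 25.49 − 9.80 × 1.593 = 9.878 m/s.
Speed: √(vₓ² + v_y²) = √(53.43² + 9.878²) = 54.34 m/s.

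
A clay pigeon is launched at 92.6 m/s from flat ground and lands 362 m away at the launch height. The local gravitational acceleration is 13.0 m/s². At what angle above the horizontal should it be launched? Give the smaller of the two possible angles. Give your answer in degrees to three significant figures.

R = v₀² sin 2θ / g gives sin 2θ = gR/v₀² = 13.0·362/92.6² = 0.5488.
2θ = 33.29° or 180° − 33.29° = 146.7°, so θ = 16.64° or 73.36°.
The smaller angle is 16.64°.

16.6°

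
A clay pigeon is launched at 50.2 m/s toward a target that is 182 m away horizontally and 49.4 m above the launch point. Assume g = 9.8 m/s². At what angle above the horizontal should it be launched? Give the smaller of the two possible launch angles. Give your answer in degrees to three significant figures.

Trajectory: y = x tanθ − g x² (1 + tan²θ)/(2v₀²). With x = 182, y = 49.4, v₀ = 50.2, g = 9.80:
64.41 tan²θ − 182 tanθ + (113.8) = 0.
tanθ = [182 ± √(182² − 4 × 64.41 × (113.8))] / (2 × 64.41) = (182 ± 61.68) / 128.8, giving tanθ = 0.9341 or 1.892.
θ = 43.05° or 62.14°; the smaller is 43.05°.

43.0°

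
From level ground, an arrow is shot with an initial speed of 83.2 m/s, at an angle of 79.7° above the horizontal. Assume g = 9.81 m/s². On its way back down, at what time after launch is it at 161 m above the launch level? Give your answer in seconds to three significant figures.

14.4 s

Resolve: vₓ = 83.20 cos 79.7° = 14.88 m/s and v_y0 = 83.20 sin 79.7° = 81.86 m/s.
Height y(t) = 81.86 t − 4.905 t² = 161 gives 4.905 t² − 81.86 t + 161 = 0.
t = [81.86 ± √(81.86² − 2·9.81·161)] / 9.81 = (81.86 ± 59.52) / 9.81, so t = 2.278 s or t = 14.41 s.
The descending-branch root is 14.41 s.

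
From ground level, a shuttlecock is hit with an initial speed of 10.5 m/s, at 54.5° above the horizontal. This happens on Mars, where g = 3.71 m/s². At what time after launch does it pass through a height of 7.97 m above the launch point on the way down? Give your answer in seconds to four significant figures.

3.310 s

Components: vₓ = 10.50 cos 54.5° = 6.097 m/s, v_y0 = 10.50 sin 54.5° = 8.548 m/s.
Height y(t) = 8.548 t − 1.855 t² = 7.97 gives 1.855 t² − 8.548 t + 7.97 = 0.
Quadratic formula: t = (8.548 ± √13.935) / 3.71 = (8.548 ± 3.733) / 3.71 → t = 1.298 s or 3.310 s.
The descending-branch root is 3.310 s.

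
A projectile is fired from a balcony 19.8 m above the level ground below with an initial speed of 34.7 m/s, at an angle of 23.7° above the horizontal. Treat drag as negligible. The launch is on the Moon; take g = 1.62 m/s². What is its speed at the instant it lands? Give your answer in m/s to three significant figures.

35.6 m/s

Horizontal component vₓ = 34.70 cos 23.7° = 31.77 m/s; vertical v_y0 = 34.70 sin 23.7° = 13.95 m/s.
Vertical motion (up positive, ground at y = 0): 0.8100 t² − (13.95) t − 19.8 = 0, so t = (13.95 + √(13.95² + 2·1.62·19.8)) / 1.62 = (13.95 + 16.08) / 1.62 = 18.54 s.
Vertical velocity at impact: v_y = v_y0 − g t = 13.95 − 1.62 × 18.54 = −16.08 m/s.
Speed: |v| = √(vₓ² + v_y²) = √(31.77² + 16.08²) = 35.61 m/s.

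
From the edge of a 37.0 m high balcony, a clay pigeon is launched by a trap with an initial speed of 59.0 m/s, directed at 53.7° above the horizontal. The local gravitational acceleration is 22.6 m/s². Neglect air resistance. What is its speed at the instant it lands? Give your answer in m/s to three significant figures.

71.8 m/s

Resolve: vₓ = 59.00 cos 53.7° = 34.93 m/s and v_y0 = 59.00 sin 53.7° = 47.55 m/s.
With up positive and y = 0 at the ground: y(t) = 37.0 + (47.55) t − 11.30 t². Setting y = 0 and taking the positive root: t = [47.55 + √(47.55² + 2·22.6·37.0)] / 22.6 = (47.55 + 62.72) / 22.6 = 4.879 s.
Vertical velocity at impact: v_y = v_y0 − g t = 47.55 − 22.6 × 4.879 = −62.72 m/s.
Speed: |v| = √(vₓ² + v_y²) = √(34.93² + 62.72²) = 71.79 m/s.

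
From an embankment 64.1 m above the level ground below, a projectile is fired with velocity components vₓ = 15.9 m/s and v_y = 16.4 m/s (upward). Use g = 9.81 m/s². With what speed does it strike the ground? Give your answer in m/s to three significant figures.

42.2 m/s

Vertical motion (up positive, ground at y = 0): 4.905 t² − (16.40) t − 64.1 = 0, so t = (16.40 + √(16.40² + 2·9.81·64.1)) / 9.81 = (16.40 + 39.07) / 9.81 = 5.655 s.
Vertical velocity at impact: v_y = v_y0 − g t = 16.40 − 9.81 × 5.655 = −39.07 m/s.
Speed: |v| = √(vₓ² + v_y²) = √(15.90² + 39.07²) = 42.18 m/s.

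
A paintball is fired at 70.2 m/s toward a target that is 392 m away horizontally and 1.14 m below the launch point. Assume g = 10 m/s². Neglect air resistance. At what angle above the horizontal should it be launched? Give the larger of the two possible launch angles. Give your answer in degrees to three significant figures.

63.7°

Trajectory: y = x tanθ − g x² (1 + tan²θ)/(2v₀²). With x = 392, y = −1.14, v₀ = 70.2, g = 10.0:
155.9 tan²θ − 392 tanθ + (154.8) = 0.
tanθ = [392 ± √(392² − 4 × 155.9 × (154.8))] / (2 × 155.9) = (392 ± 239.1) / 311.8, giving tanθ = 0.4905 or 2.024.
θ = 26.13° or 63.71°; the larger is 63.71°.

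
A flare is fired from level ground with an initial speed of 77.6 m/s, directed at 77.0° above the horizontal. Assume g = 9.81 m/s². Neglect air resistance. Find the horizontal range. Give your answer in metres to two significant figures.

Resolve: vₓ = 77.60 cos 77.0° = 17.46 m/s and v_y0 = 77.60 sin 77.0° = 75.61 m/s.
Time aloft: T = 2 v_y0 / g = 2 × 75.61 / 9.81 = 15.42 s.
Range: R = vₓ T = 17.46 × 15.42 = 269.1 m.

270 m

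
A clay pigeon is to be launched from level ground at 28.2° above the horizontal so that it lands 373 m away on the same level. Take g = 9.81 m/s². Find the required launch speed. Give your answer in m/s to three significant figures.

Level-ground range: R = v₀² sin(2θ)/g, so v₀ = √(gR / sin 2θ).
v₀ = √(9.81 × 373 / sin 56.40°) = √(3659 / 0.8329) = √4393.1 = 66.28 m/s.

66.3 m/s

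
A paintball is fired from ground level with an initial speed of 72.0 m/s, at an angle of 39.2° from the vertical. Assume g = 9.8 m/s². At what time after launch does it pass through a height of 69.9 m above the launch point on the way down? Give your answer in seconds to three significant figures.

9.95 s

Resolve: vₓ = 72.00 sin 39.2° = 45.51 m/s and v_y0 = 72.00 cos 39.2° = 55.80 m/s.
Set y = v_y0 t − ½ g t² = 69.9: 4.900 t² − 55.80 t + 69.9 = 0.
t = [55.80 ± √(55.80² − 2·9.80·69.9)] / 9.80 = (55.80 ± 41.75) / 9.80, so t = 1.433 s or t = 9.954 s.
The descending-branch root is 9.954 s.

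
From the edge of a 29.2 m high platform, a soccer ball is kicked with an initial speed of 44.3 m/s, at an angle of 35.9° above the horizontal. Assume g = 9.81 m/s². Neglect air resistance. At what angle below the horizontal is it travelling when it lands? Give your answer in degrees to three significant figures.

44.5°

Resolve: vₓ = 44.30 cos 35.9° = 35.88 m/s and v_y0 = 44.30 sin 35.9° = 25.98 m/s.
With up positive and y = 0 at the ground: y(t) = 29.2 + (25.98) t − 4.905 t². Setting y = 0 and taking the positive root: t = [25.98 + √(25.98² + 2·9.81·29.2)] / 9.81 = (25.98 + 35.32) / 9.81 = 6.249 s.
At impact: v_y = v_y0 − g t = −35.32 m/s; vₓ = 35.88 m/s.
Angle below horizontal: arctan(|v_y|/vₓ) = arctan(35.32/35.88) = 44.55°.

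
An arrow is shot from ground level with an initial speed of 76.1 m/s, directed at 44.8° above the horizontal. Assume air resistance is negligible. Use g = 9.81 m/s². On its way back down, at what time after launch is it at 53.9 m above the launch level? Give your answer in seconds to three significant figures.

Components: vₓ = 76.10 cos 44.8° = 54.00 m/s, v_y0 = 76.10 sin 44.8° = 53.62 m/s.
Height y(t) = 53.62 t − 4.905 t² = 53.9 gives 4.905 t² − 53.62 t + 53.9 = 0.
t = [53.62 ± √(53.62² − 2·9.81·53.9)] / 9.81 = (53.62 ± 42.64) / 9.81, so t = 1.120 s or t = 9.812 s.
The descending-branch root is 9.812 s.

9.81 s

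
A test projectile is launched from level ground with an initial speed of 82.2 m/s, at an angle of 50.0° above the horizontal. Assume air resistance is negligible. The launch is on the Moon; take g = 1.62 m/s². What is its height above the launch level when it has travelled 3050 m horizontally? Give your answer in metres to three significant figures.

Resolve: vₓ = 82.20 cos 50.0° = 52.84 m/s and v_y0 = 82.20 sin 50.0° = 62.97 m/s.
x = vₓ t ⇒ t = 3050/52.84 = 57.72 s.
Height: y = v_y0 t − ½ g t² = 62.97 × 57.72 − 0.8100 × 57.72² = 3635 − 2699 = 935.8 m.

936 m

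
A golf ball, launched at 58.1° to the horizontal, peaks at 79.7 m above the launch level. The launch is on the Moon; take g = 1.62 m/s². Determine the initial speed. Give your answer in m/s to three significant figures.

18.9 m/s

At the peak v_y = 0, so v_y0 = √(2gH) = √(2 × 1.62 × 79.7) = 16.07 m/s.
v_y0 = v₀ sin θ ⇒ v₀ = 16.07 / sin 58.1° = 18.93 m/s.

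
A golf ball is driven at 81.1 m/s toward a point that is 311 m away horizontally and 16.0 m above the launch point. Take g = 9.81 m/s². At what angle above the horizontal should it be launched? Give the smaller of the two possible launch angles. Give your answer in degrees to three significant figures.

17.0°

Trajectory: y = x tanθ − g x² (1 + tan²θ)/(2v₀²). With x = 311, y = 16.0, v₀ = 81.1, g = 9.81:
72.13 tan²θ − 311 tanθ + (88.13) = 0.
tanθ = [311 ± √(311² − 4 × 72.13 × (88.13))] / (2 × 72.13) = (311 ± 267.0) / 144.3, giving tanθ = 0.3049 or 4.007.
θ = 16.96° or 75.99°; the smaller is 16.96°.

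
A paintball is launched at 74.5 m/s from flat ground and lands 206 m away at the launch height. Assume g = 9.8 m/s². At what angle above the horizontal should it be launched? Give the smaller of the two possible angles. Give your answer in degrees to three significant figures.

R = v₀² sin 2θ / g gives sin 2θ = gR/v₀² = 9.80·206/74.5² = 0.3637.
2θ = 21.33° or 180° − 21.33° = 158.7°, so θ = 10.66° or 79.34°.
The smaller angle is 10.66°.

10.7°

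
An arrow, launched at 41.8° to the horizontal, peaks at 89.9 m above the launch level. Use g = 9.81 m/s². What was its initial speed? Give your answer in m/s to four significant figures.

At the peak v_y = 0, so v_y0 = √(2gH) = √(2 × 9.81 × 89.9) = 42.00 m/s.
v_y0 = v₀ sin θ ⇒ v₀ = 42.00 / sin 41.8° = 63.01 m/s.

63.01 m/s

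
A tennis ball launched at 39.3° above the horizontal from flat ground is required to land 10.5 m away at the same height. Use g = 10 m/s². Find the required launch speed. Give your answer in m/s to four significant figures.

10.35 m/s

Level-ground range: R = v₀² sin(2θ)/g, so v₀ = √(gR / sin 2θ).
v₀ = √(10.0 × 10.5 / sin 78.60°) = √(105.0 / 0.9803) = √107.11 = 10.35 m/s.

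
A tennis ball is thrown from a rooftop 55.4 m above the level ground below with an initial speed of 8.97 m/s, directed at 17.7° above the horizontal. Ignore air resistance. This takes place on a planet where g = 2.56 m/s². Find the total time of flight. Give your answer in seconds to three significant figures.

7.73 s

Components: vₓ = 8.970 cos 17.7° = 8.545 m/s, v_y0 = 8.970 sin 17.7° = 2.727 m/s.
With up positive and y = 0 at the ground: y(t) = 55.4 + (2.727) t − 1.280 t². Setting y = 0 and taking the positive root: t = [2.727 + √(2.727² + 2·2.56·55.4)] / 2.56 = (2.727 + 17.06) / 2.56 = 7.730 s.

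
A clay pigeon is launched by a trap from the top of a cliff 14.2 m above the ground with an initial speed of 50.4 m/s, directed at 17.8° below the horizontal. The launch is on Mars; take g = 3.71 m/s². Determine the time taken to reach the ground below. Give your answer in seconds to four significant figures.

0.8373 s

Resolve: vₓ = 50.40 cos 17.8° = 47.99 m/s and v_y0 = −15.41 m/s (downward).
Vertical motion (up positive, ground at y = 0): 1.855 t² − (−15.41) t − 14.2 = 0, so t = (−15.41 + √(15.41² + 2·3.71·14.2)) / 3.71 = (−15.41 + 18.51) / 3.71 = 0.8373 s.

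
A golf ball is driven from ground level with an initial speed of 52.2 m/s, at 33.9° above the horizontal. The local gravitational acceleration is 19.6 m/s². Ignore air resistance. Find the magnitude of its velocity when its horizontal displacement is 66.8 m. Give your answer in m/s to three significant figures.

Horizontal component vₓ = 52.20 cos 33.9° = 43.33 m/s; vertical v_y0 = 52.20 sin 33.9° = 29.11 m/s.
x = vₓ t ⇒ t = 66.8/43.33 = 1.542 s.
Vertical velocity there: v_y = v_y0 − g t = 29.11 − 19.6 × 1.542 = −1.105 m/s.
Speed: √(vₓ² + v_y²) = √(43.33² + 1.105²) = 43.34 m/s.

43.3 m/s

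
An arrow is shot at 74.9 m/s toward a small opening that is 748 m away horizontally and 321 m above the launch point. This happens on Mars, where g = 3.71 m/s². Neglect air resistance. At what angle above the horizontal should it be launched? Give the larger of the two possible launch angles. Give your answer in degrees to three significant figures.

Trajectory: y = x tanθ − g x² (1 + tan²θ)/(2v₀²). With x = 748, y = 321, v₀ = 74.9, g = 3.71:
185.0 tan²θ − 748 tanθ + (506.0) = 0.
tanθ = [748 ± √(748² − 4 × 185.0 × (506.0))] / (2 × 185.0) = (748 ± 430.2) / 370.0, giving tanθ = 0.8590 or 3.184.
θ = 40.66° or 72.56°; the larger is 72.56°.

72.6°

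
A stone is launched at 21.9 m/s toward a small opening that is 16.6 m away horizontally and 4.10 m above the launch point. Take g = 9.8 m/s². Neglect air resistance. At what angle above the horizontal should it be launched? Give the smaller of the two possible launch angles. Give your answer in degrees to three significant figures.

24.3°

Trajectory: y = x tanθ − g x² (1 + tan²θ)/(2v₀²). With x = 16.6, y = 4.10, v₀ = 21.9, g = 9.80:
2.815 tan²θ − 16.6 tanθ + (6.915) = 0.
tanθ = [16.6 ± √(16.6² − 4 × 2.815 × (6.915))] / (2 × 2.815) = (16.6 ± 14.06) / 5.631, giving tanθ = 0.4511 or 5.445.
θ = 24.28° or 79.59°; the smaller is 24.28°.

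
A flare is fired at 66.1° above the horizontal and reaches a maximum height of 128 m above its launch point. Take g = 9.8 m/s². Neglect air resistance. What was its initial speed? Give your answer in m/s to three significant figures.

54.8 m/s

At the peak v_y = 0, so v_y0 = √(2gH) = √(2 × 9.80 × 128) = 50.09 m/s.
v_y0 = v₀ sin θ ⇒ v₀ = 50.09 / sin 66.1° = 54.79 m/s.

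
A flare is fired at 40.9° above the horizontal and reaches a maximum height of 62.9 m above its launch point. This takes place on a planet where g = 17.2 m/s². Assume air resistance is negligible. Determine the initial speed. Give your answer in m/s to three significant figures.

71.0 m/s

At the peak v_y = 0, so v_y0 = √(2gH) = √(2 × 17.2 × 62.9) = 46.52 m/s.
v_y0 = v₀ sin θ ⇒ v₀ = 46.52 / sin 40.9° = 71.05 m/s.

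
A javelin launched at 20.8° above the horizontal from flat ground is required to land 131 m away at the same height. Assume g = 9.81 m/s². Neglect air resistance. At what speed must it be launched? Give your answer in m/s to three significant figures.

On level ground R = v₀² sin 2θ / g ⇒ v₀ = √(gR / sin 2θ).
v₀ = √(9.81 × 131 / sin 41.60°) = √(1285 / 0.6639) = √1935.6 = 44.00 m/s.

44.0 m/s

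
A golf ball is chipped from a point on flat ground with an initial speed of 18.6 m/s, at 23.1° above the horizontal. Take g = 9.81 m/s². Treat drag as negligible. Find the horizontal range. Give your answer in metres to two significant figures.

vₓ = 18.60 cos 23.1° = 17.11 m/s; v_y0 = 18.60 sin 23.1° = 7.297 m/s.
Flight time T = 2 v_y0 / g = 1.488 s.
Horizontal distance R = vₓ T = 17.11 × 1.488 = 25.45 m.

25 m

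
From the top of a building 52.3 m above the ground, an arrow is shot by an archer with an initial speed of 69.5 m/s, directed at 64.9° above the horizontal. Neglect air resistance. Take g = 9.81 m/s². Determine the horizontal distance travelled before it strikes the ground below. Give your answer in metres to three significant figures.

401 m

Horizontal component vₓ = 69.50 cos 64.9° = 29.48 m/s; vertical v_y0 = 69.50 sin 64.9° = 62.94 m/s.
With up positive and y = 0 at the ground: y(t) = 52.3 + (62.94) t − 4.905 t². Setting y = 0 and taking the positive root: t = [62.94 + √(62.94² + 2·9.81·52.3)] / 9.81 = (62.94 + 70.62) / 9.81 = 13.61 s.
Horizontal distance: R = vₓ t = 29.48 × 13.61 = 401.4 m.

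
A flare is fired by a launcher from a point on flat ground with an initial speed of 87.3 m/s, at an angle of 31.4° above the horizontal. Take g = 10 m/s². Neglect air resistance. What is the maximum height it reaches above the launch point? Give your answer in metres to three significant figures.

103 m

Resolve: vₓ = 87.30 cos 31.4° = 74.51 m/s and v_y0 = 87.30 sin 31.4° = 45.48 m/s.
At the apex v_y = 0, so H = v_y0²/(2g) = 45.48²/20.00 = 103.4 m.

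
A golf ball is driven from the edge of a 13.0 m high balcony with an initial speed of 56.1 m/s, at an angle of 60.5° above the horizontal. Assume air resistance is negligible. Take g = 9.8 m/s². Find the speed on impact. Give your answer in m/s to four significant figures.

58.33 m/s

Horizontal component vₓ = 56.10 cos 60.5° = 27.62 m/s; vertical v_y0 = 56.10 sin 60.5° = 48.83 m/s.
With up positive and y = 0 at the ground: y(t) = 13.0 + (48.83) t − 4.900 t². Setting y = 0 and taking the positive root: t = [48.83 + √(48.83² + 2·9.80·13.0)] / 9.80 = (48.83 + 51.37) / 9.80 = 10.22 s.
Vertical velocity at impact: v_y = v_y0 − g t = 48.83 − 9.80 × 10.22 = −51.37 m/s.
Speed: |v| = √(vₓ² + v_y²) = √(27.62² + 51.37²) = 58.33 m/s.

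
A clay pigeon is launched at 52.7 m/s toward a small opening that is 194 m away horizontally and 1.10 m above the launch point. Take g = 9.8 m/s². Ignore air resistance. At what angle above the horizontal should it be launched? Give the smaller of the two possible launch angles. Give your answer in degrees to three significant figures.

22.0°

Trajectory: y = x tanθ − g x² (1 + tan²θ)/(2v₀²). With x = 194, y = 1.10, v₀ = 52.7, g = 9.80:
66.40 tan²θ − 194 tanθ + (67.50) = 0.
tanθ = [194 ± √(194² − 4 × 66.40 × (67.50))] / (2 × 66.40) = (194 ± 140.4) / 132.8, giving tanθ = 0.4037 or 2.518.
θ = 21.99° or 68.34°; the smaller is 21.99°.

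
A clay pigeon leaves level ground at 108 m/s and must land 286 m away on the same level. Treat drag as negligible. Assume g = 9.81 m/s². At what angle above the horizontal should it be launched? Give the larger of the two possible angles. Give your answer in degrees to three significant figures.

83.0°

R = v₀² sin 2θ / g gives sin 2θ = gR/v₀² = 9.81·286/108² = 0.2405.
2θ = 13.92° or 180° − 13.92° = 166.1°, so θ = 6.959° or 83.04°.
The larger angle is 83.04°.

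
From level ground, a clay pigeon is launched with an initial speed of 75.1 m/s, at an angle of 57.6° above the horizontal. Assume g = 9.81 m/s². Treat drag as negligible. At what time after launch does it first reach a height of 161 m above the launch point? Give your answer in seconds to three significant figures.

3.47 s

vₓ = 75.10 cos 57.6° = 40.24 m/s; v_y0 = 75.10 sin 57.6° = 63.41 m/s.
Set y = v_y0 t − ½ g t² = 161: 4.905 t² − 63.41 t + 161 = 0.
t = [63.41 ± √(63.41² − 2·9.81·161)] / 9.81 = (63.41 ± 29.36) / 9.81, so t = 3.471 s or t = 9.456 s.
The first (ascending) time is 3.471 s.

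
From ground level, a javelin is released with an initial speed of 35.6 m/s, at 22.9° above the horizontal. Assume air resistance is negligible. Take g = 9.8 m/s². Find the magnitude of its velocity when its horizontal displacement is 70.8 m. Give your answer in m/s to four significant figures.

33.60 m/s

Resolve: vₓ = 35.60 cos 22.9° = 32.79 m/s and v_y0 = 35.60 sin 22.9° = 13.85 m/s.
x = vₓ t ⇒ t = 70.8/32.79 = 2.159 s.
Vertical velocity there: v_y = v_y0 − g t = 13.85 − 9.80 × 2.159 = −7.305 m/s.
Speed: √(vₓ² + v_y²) = √(32.79² + 7.305²) = 33.60 m/s.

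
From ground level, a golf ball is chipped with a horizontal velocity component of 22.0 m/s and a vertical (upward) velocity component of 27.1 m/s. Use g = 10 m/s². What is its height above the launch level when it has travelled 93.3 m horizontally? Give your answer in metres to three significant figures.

At x = 93.3 m, t = x/vₓ = 93.3/22.00 = 4.241 s.
Height: y = v_y0 t − ½ g t² = 27.10 × 4.241 − 5.000 × 4.241² = 114.9 − 89.93 = 25.00 m.

25.0 m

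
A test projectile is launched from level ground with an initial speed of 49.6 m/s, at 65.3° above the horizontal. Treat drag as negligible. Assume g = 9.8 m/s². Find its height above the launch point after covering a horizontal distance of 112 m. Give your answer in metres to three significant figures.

Resolve: vₓ = 49.60 cos 65.3° = 20.73 m/s and v_y0 = 49.60 sin 65.3° = 45.06 m/s.
At x = 112 m, t = x/vₓ = 112/20.73 = 5.404 s.
Height: y = v_y0 t − ½ g t² = 45.06 × 5.404 − 4.900 × 5.404² = 243.5 − 143.1 = 100.4 m.

100 m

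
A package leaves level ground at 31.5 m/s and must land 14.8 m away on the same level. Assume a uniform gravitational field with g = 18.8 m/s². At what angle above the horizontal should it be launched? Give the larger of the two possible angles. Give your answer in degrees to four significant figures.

R = v₀² sin 2θ / g gives sin 2θ = gR/v₀² = 18.8·14.8/31.5² = 0.2804.
2θ = 16.28° or 180° − 16.28° = 163.7°, so θ = 8.142° or 81.86°.
The larger angle is 81.86°.

81.86°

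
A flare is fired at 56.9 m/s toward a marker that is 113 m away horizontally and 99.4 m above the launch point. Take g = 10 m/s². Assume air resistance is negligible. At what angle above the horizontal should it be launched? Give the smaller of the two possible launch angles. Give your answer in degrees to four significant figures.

Trajectory: y = x tanθ − g x² (1 + tan²θ)/(2v₀²). With x = 113, y = 99.4, v₀ = 56.9, g = 10.0:
19.72 tan²θ − 113 tanθ + (119.1) = 0.
tanθ = [113 ± √(113² − 4 × 19.72 × (119.1))] / (2 × 19.72) = (113 ± 58.08) / 39.44, giving tanθ = 1.393 or 4.338.
θ = 54.32° or 77.02°; the smaller is 54.32°.

54.32°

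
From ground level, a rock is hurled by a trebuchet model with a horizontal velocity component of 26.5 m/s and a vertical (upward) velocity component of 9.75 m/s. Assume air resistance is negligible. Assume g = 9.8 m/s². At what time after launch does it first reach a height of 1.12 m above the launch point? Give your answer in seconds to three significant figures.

0.122 s

Height y(t) = 9.750 t − 4.900 t² = 1.12 gives 4.900 t² − 9.750 t + 1.12 = 0.
t = [9.750 ± √(9.750² − 2·9.80·1.12)] / 9.80 = (9.750 ± 8.550) / 9.80, so t = 0.1224 s or t = 1.867 s.
The first (ascending) time is 0.1224 s.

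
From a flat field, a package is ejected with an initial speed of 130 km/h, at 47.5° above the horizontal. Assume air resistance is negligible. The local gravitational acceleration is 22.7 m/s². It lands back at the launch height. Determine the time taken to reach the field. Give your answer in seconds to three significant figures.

2.35 s

Convert: 130 km/h = 130/3.6 = 36.11 m/s.
vₓ = 36.11 cos 47.5° = 24.40 m/s; v_y0 = 36.11 sin 47.5° = 26.62 m/s.
Landing at launch height ⇒ T = 2 v_y0 / g = 2 × 26.62 / 22.7 = 2.346 s.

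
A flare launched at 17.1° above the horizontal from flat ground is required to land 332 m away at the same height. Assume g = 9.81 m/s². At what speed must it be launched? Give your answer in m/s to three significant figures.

From R = (v₀² / g) sin 2θ: v₀ = √(gR / sin 2θ).
v₀ = √(9.81 × 332 / sin 34.20°) = √(3257 / 0.5621) = √5794.4 = 76.12 m/s.

76.1 m/s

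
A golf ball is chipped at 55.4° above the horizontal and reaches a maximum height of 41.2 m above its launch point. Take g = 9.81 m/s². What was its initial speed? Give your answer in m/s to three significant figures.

At the peak v_y = 0, so v_y0 = √(2gH) = √(2 × 9.81 × 41.2) = 28.43 m/s.
v_y0 = v₀ sin θ ⇒ v₀ = 28.43 / sin 55.4° = 34.54 m/s.

34.5 m/s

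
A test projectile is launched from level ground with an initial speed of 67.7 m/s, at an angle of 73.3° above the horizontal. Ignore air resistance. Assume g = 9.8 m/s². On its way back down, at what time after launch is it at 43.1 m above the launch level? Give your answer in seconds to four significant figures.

vₓ = 67.70 cos 73.3° = 19.45 m/s; v_y0 = 67.70 sin 73.3° = 64.84 m/s.
Height y(t) = 64.84 t − 4.900 t² = 43.1 gives 4.900 t² − 64.84 t + 43.1 = 0.
Quadratic formula: t = (64.84 ± √3360.1) / 9.80 = (64.84 ± 57.97) / 9.80 → t = 0.7019 s or 12.53 s.
The descending-branch root is 12.53 s.

12.53 s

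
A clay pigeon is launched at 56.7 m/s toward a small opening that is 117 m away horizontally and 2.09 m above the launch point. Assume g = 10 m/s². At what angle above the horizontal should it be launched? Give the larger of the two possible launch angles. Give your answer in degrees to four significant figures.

Trajectory: y = x tanθ − g x² (1 + tan²θ)/(2v₀²). With x = 117, y = 2.09, v₀ = 56.7, g = 10.0:
21.29 tan²θ − 117 tanθ + (23.38) = 0.
tanθ = [117 ± √(117² − 4 × 21.29 × (23.38))] / (2 × 21.29) = (117 ± 108.2) / 42.58, giving tanθ = 0.2077 or 5.288.
θ = 11.73° or 79.29°; the larger is 79.29°.

79.29°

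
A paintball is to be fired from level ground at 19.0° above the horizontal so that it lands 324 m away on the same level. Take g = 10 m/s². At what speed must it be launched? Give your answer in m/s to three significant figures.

From R = (v₀² / g) sin 2θ: v₀ = √(gR / sin 2θ).
v₀ = √(10.0 × 324 / sin 38.00°) = √(3240 / 0.6157) = √5262.6 = 72.54 m/s.

72.5 m/s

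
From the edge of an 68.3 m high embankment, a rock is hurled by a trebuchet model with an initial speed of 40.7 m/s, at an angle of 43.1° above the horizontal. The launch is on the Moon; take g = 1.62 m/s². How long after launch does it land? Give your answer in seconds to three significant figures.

36.6 s

vₓ = 40.70 cos 43.1° = 29.72 m/s; v_y0 = 40.70 sin 43.1° = 27.81 m/s.
The projectile lands when y = 68.3 + (27.81) t − ½·1.62·t² = 0. Positive root: t = (27.81 + √(27.81² + 2·1.62·68.3)) / 1.62 = (27.81 + 31.54) / 1.62 = 36.63 s.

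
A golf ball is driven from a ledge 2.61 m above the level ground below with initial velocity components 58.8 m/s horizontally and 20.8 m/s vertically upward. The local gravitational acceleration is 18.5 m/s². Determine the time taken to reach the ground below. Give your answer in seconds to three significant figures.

2.37 s

With up positive and y = 0 at the ground: y(t) = 2.61 + (20.80) t − 9.250 t². Setting y = 0 and taking the positive root: t = [20.80 + √(20.80² + 2·18.5·2.61)] / 18.5 = (20.80 + 23.00) / 18.5 = 2.368 s.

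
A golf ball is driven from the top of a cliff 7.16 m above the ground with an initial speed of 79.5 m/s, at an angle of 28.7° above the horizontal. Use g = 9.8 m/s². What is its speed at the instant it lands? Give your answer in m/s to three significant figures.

80.4 m/s

Resolve: vₓ = 79.50 cos 28.7° = 69.73 m/s and v_y0 = 79.50 sin 28.7° = 38.18 m/s.
With up positive and y = 0 at the ground: y(t) = 7.16 + (38.18) t − 4.900 t². Setting y = 0 and taking the positive root: t = [38.18 + √(38.18² + 2·9.80·7.16)] / 9.80 = (38.18 + 39.97) / 9.80 = 7.975 s.
Vertical velocity at impact: v_y = v_y0 − g t = 38.18 − 9.80 × 7.975 = −39.97 m/s.
Speed: |v| = √(vₓ² + v_y²) = √(69.73² + 39.97²) = 80.38 m/s.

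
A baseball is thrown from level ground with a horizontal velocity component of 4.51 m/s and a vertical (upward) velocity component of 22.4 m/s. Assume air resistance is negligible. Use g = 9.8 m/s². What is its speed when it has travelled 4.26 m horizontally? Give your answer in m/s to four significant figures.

13.90 m/s

x = vₓ t ⇒ t = 4.26/4.510 = 0.9446 s.
Vertical velocity there: v_y = v_y0 − g t = 22.40 − 9.80 × 0.9446 = 13.14 m/s.
Speed: √(vₓ² + v_y²) = √(4.510² + 13.14²) = 13.90 m/s.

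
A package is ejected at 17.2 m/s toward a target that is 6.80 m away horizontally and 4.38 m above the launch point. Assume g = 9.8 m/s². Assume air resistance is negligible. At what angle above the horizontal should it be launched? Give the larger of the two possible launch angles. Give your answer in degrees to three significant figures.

82.9°

Trajectory: y = x tanθ − g x² (1 + tan²θ)/(2v₀²). With x = 6.80, y = 4.38, v₀ = 17.2, g = 9.80:
0.7659 tan²θ − 6.80 tanθ + (5.146) = 0.
tanθ = [6.80 ± √(6.80² − 4 × 0.7659 × (5.146))] / (2 × 0.7659) = (6.80 ± 5.520) / 1.532, giving tanθ = 0.8353 or 8.043.
θ = 39.87° or 82.91°; the larger is 82.91°.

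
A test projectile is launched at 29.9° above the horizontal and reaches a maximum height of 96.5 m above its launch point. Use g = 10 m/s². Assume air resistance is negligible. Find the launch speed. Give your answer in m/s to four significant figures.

88.13 m/s

At the peak v_y = 0, so v_y0 = √(2gH) = √(2 × 10.0 × 96.5) = 43.93 m/s.
v_y0 = v₀ sin θ ⇒ v₀ = 43.93 / sin 29.9° = 88.13 m/s.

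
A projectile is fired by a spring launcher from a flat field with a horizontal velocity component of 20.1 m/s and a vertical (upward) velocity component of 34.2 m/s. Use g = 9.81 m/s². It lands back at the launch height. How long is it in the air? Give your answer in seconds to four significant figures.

It returns to y = 0 when t = 2 v_y0 / g = 2(34.20)/9.81 = 6.972 s.

6.972 s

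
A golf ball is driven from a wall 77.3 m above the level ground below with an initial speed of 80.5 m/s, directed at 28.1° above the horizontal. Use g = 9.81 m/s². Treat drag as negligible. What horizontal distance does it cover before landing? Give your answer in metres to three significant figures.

668 m

Components: vₓ = 80.50 cos 28.1° = 71.01 m/s, v_y0 = 80.50 sin 28.1° = 37.92 m/s.
The projectile lands when y = 77.3 + (37.92) t − ½·9.81·t² = 0. Positive root: t = (37.92 + √(37.92² + 2·9.81·77.3)) / 9.81 = (37.92 + 54.35) / 9.81 = 9.406 s.
Horizontal distance: R = vₓ t = 71.01 × 9.406 = 667.9 m.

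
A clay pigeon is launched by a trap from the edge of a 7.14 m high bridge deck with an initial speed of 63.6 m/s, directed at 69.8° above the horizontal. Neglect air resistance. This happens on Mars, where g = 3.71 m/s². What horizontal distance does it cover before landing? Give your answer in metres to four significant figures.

709.3 m

vₓ = 63.60 cos 69.8° = 21.96 m/s; v_y0 = 63.60 sin 69.8° = 59.69 m/s.
With up positive and y = 0 at the ground: y(t) = 7.14 + (59.69) t − 1.855 t². Setting y = 0 and taking the positive root: t = [59.69 + √(59.69² + 2·3.71·7.14)] / 3.71 = (59.69 + 60.13) / 3.71 = 32.30 s.
Horizontal distance: R = vₓ t = 21.96 × 32.30 = 709.3 m.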